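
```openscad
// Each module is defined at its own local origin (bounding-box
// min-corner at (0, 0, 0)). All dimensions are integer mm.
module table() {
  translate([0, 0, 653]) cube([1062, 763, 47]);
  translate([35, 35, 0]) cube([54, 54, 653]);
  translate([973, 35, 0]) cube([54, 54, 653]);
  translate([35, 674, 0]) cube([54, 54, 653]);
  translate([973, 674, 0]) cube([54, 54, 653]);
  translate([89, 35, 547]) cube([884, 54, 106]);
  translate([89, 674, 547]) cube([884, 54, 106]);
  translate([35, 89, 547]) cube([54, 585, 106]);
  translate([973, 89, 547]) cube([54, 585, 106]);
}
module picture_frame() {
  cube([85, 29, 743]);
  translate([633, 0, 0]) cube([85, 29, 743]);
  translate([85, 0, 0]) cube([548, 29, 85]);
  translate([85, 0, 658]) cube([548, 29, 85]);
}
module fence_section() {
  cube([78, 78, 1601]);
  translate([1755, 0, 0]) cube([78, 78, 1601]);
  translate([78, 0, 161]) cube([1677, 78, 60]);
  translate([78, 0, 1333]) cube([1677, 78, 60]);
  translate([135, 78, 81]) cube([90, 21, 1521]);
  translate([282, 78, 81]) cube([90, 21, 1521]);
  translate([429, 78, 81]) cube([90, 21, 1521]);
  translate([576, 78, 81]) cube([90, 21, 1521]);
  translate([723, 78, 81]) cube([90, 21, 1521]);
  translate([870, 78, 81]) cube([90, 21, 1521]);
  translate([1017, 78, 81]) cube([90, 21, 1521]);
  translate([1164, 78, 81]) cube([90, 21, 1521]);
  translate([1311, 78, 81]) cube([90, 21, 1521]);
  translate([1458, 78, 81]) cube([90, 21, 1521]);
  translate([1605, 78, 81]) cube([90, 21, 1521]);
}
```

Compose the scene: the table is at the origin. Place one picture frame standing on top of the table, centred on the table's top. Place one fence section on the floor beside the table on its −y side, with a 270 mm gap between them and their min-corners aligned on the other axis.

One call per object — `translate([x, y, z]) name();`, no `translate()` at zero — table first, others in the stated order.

table();
translate([172, 367, 700]) picture_frame();
translate([0, -369, 0]) fence_section();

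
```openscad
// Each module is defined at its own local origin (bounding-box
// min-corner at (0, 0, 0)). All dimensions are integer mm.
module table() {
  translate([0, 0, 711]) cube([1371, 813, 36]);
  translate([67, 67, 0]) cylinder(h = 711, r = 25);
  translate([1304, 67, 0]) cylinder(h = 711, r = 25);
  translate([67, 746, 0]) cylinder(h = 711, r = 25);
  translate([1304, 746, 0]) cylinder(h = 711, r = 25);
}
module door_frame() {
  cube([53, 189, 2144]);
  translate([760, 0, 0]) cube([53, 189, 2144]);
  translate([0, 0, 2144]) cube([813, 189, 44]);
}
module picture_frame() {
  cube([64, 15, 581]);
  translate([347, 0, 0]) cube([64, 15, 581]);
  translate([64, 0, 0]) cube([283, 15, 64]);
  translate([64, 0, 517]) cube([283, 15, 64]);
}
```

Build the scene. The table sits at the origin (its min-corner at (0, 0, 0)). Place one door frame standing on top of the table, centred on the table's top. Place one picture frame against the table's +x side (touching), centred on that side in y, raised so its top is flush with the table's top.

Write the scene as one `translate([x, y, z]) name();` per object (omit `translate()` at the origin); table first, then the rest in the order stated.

table();
translate([279, 312, 747]) door_frame();
translate([1371, 399, 166]) picture_frame();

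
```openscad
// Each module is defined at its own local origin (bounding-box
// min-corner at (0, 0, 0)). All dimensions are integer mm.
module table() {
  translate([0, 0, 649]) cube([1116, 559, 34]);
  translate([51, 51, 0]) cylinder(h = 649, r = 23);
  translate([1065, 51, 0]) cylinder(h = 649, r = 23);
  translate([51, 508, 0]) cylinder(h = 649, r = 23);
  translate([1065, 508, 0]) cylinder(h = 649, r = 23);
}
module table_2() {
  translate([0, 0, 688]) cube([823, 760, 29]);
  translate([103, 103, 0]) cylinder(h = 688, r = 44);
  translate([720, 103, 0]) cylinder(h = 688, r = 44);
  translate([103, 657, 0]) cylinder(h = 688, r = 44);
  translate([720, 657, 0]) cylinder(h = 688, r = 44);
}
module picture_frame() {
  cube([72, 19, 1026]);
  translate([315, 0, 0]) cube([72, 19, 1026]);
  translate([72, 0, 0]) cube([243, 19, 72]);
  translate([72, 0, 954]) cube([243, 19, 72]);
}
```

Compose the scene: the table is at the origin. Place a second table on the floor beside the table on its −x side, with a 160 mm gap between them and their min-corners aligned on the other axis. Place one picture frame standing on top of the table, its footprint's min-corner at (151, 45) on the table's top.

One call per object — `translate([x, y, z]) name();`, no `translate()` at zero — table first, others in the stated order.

table();
translate([-983, 0, 0]) table_2();
translate([151, 45, 683]) picture_frame();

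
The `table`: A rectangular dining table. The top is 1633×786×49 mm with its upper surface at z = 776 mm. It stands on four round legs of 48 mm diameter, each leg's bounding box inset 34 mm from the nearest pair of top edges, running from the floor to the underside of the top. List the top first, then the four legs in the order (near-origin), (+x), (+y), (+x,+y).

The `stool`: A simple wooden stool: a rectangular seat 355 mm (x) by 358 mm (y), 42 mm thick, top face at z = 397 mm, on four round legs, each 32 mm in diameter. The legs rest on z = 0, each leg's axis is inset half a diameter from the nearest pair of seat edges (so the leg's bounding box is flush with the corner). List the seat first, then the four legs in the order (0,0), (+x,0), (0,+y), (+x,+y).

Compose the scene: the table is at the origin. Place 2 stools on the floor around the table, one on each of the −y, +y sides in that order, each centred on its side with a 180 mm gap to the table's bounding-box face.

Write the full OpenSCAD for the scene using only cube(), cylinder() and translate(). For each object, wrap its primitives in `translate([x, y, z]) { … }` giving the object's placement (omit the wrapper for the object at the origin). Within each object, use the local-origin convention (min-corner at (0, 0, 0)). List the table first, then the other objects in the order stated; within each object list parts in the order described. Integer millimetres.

translate([0, 0, 727]) cube([1633, 786, 49]);
translate([58, 58, 0]) cylinder(h = 727, r = 24);
translate([1575, 58, 0]) cylinder(h = 727, r = 24);
translate([58, 728, 0]) cylinder(h = 727, r = 24);
translate([1575, 728, 0]) cylinder(h = 727, r = 24);
translate([639, -538, 0]) {
  translate([0, 0, 355]) cube([355, 358, 42]);
  translate([16, 16, 0]) cylinder(h = 355, r = 16);
  translate([339, 16, 0]) cylinder(h = 355, r = 16);
  translate([16, 342, 0]) cylinder(h = 355, r = 16);
  translate([339, 342, 0]) cylinder(h = 355, r = 16);
}
translate([639, 966, 0]) {
  translate([0, 0, 355]) cube([355, 358, 42]);
  translate([16, 16, 0]) cylinder(h = 355, r = 16);
  translate([339, 16, 0]) cylinder(h = 355, r = 16);
  translate([16, 342, 0]) cylinder(h = 355, r = 16);
  translate([339, 342, 0]) cylinder(h = 355, r = 16);
}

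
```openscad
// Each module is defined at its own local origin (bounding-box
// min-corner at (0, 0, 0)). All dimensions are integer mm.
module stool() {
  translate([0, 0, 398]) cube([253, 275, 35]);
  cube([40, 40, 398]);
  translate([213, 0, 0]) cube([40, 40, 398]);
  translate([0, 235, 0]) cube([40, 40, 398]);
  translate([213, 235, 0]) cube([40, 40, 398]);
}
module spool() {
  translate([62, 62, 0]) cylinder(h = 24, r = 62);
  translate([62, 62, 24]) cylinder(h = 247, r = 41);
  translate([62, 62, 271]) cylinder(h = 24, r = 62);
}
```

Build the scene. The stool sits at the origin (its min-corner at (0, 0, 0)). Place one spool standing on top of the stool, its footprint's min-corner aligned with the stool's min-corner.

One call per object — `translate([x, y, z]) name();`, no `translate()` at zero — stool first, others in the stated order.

stool();
translate([0, 0, 433]) spool();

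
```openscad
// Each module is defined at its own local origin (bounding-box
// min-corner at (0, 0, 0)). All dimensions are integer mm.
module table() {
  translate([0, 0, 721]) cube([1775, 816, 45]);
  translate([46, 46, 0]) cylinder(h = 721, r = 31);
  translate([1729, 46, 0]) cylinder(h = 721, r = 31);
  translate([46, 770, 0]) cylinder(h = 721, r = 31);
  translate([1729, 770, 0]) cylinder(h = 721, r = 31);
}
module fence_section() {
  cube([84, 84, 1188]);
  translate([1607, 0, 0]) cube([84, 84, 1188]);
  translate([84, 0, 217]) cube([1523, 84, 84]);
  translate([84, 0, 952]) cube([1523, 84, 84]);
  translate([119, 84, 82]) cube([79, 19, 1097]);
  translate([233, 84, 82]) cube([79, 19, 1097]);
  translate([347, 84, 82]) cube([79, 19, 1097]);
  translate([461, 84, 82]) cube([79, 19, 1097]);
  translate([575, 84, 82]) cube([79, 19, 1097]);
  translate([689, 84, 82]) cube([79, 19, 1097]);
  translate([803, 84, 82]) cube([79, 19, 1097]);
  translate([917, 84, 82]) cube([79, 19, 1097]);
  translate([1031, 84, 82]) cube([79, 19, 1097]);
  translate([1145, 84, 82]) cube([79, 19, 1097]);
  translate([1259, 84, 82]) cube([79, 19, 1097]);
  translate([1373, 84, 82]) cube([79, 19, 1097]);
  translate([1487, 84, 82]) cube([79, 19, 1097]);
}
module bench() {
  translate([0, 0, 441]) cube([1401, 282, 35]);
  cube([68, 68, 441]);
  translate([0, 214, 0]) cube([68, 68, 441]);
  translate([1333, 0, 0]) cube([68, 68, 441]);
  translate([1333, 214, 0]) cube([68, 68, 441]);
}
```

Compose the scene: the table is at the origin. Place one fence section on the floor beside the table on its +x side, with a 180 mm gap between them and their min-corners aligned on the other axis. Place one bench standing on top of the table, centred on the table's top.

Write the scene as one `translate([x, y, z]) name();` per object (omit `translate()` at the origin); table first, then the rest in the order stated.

table();
translate([1955, 0, 0]) fence_section();
translate([187, 267, 766]) bench();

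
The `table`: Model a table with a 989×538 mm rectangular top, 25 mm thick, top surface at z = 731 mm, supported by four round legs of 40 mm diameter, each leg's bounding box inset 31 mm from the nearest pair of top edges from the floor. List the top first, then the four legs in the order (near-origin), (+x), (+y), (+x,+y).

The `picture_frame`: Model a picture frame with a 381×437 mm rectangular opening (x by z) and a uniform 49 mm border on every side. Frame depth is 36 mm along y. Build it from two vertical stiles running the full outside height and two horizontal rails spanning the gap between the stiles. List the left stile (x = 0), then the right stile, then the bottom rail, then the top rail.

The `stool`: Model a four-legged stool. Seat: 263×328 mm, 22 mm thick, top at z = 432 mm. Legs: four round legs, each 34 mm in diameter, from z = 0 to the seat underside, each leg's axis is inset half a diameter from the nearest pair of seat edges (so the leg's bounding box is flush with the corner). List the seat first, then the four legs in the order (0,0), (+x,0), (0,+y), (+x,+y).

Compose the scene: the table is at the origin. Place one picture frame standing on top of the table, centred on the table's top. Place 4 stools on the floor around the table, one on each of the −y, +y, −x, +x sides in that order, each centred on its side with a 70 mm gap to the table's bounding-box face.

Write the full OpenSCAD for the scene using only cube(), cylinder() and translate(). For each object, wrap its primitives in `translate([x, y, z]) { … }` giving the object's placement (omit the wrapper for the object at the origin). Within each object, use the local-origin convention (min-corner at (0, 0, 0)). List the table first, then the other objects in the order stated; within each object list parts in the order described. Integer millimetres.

translate([0, 0, 706]) cube([989, 538, 25]);
translate([51, 51, 0]) cylinder(h = 706, r = 20);
translate([938, 51, 0]) cylinder(h = 706, r = 20);
translate([51, 487, 0]) cylinder(h = 706, r = 20);
translate([938, 487, 0]) cylinder(h = 706, r = 20);
translate([255, 251, 731]) {
  cube([49, 36, 535]);
  translate([430, 0, 0]) cube([49, 36, 535]);
  translate([49, 0, 0]) cube([381, 36, 49]);
  translate([49, 0, 486]) cube([381, 36, 49]);
}
translate([363, -398, 0]) {
  translate([0, 0, 410]) cube([263, 328, 22]);
  translate([17, 17, 0]) cylinder(h = 410, r = 17);
  translate([246, 17, 0]) cylinder(h = 410, r = 17);
  translate([17, 311, 0]) cylinder(h = 410, r = 17);
  translate([246, 311, 0]) cylinder(h = 410, r = 17);
}
translate([363, 608, 0]) {
  translate([0, 0, 410]) cube([263, 328, 22]);
  translate([17, 17, 0]) cylinder(h = 410, r = 17);
  translate([246, 17, 0]) cylinder(h = 410, r = 17);
  translate([17, 311, 0]) cylinder(h = 410, r = 17);
  translate([246, 311, 0]) cylinder(h = 410, r = 17);
}
translate([-333, 105, 0]) {
  translate([0, 0, 410]) cube([263, 328, 22]);
  translate([17, 17, 0]) cylinder(h = 410, r = 17);
  translate([246, 17, 0]) cylinder(h = 410, r = 17);
  translate([17, 311, 0]) cylinder(h = 410, r = 17);
  translate([246, 311, 0]) cylinder(h = 410, r = 17);
}
translate([1059, 105, 0]) {
  translate([0, 0, 410]) cube([263, 328, 22]);
  translate([17, 17, 0]) cylinder(h = 410, r = 17);
  translate([246, 17, 0]) cylinder(h = 410, r = 17);
  translate([17, 311, 0]) cylinder(h = 410, r = 17);
  translate([246, 311, 0]) cylinder(h = 410, r = 17);
}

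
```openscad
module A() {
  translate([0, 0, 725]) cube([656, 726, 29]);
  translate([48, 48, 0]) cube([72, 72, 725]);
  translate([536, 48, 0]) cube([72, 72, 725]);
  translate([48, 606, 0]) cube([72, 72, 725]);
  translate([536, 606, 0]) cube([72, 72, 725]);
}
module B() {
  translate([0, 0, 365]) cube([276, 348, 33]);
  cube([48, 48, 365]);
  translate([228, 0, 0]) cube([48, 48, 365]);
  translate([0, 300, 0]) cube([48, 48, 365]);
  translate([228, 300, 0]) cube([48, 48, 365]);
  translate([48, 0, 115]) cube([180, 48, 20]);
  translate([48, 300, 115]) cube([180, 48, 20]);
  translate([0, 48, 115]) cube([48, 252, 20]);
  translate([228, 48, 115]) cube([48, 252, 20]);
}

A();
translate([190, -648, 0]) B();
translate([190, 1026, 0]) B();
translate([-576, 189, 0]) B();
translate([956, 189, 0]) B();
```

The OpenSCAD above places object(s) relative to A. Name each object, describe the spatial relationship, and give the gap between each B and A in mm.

Each stool's nearest face is 300 mm from the table's bounding box.

A is a table. B is a stool. Four stools sit around the table at the −y, +y, −x, +x sides. The gap between each stool and the table is 300 mm.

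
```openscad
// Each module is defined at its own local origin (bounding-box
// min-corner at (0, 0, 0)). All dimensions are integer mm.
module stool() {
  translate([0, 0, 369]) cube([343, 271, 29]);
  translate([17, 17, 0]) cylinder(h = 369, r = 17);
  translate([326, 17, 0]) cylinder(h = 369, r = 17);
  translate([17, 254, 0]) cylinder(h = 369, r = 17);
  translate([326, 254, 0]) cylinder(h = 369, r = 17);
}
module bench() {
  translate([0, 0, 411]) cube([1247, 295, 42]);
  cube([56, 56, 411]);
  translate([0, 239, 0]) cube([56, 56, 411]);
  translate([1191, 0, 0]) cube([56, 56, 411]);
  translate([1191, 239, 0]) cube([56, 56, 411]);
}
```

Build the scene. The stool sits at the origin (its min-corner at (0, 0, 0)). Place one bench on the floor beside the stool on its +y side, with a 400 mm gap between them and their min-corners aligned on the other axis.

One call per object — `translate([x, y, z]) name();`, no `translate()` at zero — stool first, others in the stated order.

stool();
translate([0, 671, 0]) bench();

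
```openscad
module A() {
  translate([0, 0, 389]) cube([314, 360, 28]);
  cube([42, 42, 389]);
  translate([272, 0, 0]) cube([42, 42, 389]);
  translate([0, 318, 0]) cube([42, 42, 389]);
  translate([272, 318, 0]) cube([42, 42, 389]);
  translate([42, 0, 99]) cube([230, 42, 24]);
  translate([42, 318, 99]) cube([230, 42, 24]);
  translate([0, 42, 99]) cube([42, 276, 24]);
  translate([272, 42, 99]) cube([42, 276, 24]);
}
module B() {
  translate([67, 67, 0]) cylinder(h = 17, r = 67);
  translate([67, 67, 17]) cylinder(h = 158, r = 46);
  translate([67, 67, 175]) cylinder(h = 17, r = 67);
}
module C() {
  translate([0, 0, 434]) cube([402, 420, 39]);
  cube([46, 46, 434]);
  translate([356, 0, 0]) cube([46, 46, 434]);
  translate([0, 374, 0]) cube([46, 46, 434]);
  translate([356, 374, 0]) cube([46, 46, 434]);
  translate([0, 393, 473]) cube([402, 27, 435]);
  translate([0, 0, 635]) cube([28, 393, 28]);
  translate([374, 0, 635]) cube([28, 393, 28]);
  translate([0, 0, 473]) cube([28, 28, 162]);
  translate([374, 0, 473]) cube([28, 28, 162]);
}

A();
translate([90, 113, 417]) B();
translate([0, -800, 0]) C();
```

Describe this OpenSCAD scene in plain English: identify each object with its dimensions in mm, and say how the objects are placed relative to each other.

A is a four-legged stool. The seat is a 314×360×28 mm slab whose top surface is at z = 417 mm; four square legs, each 42×42 mm in cross-section, run from the floor (z = 0) to the underside of the seat, each flush with a corner of the seat. Four stretchers, 42 mm wide and 24 mm tall, connect adjacent legs with their undersides at z = 99 mm, each running between the inner faces of the legs it joins and aligned with the legs' outer faces on the other axis.

B is a spool: two coaxial disc flanges of radius 67 mm and thickness 17 mm, joined by a core cylinder of radius 46 mm and height 158 mm. The lower flange rests on z = 0 and the three cylinders share a vertical axis.

C is a chair. The seat is a 402×420×39 mm slab with its top at z = 473 mm, on four 46×46 mm corner legs (flush with the seat edges, standing on z = 0). A flat backrest 27 mm thick, 435 mm tall, spans the full seat width and rises from the seat top along its +y edge, rear face flush with the rear of the seat. Two armrests of 28×28 mm section run along each side from the seat's front edge to the front of the backrest, top faces 190 mm above the seat top and outer faces flush with the seat's x-edges; a 28×28 mm post under the front of each armrest stands on the seat at the front corner.

The spool is on top of the stool, centred. The chair is on the floor beside the stool on its −y side.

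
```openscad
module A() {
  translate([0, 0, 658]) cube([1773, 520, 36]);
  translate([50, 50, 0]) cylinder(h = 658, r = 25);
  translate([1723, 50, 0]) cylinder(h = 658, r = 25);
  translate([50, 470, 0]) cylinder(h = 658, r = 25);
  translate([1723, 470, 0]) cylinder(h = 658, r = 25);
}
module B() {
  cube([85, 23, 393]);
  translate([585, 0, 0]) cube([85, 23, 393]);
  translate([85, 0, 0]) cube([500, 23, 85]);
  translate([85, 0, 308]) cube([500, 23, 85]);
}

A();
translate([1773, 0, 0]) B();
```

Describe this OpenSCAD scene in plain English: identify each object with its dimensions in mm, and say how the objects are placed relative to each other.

A is a rectangular dining table. The top is 1773×520×36 mm with its upper surface at z = 694 mm. It stands on four round legs of 50 mm diameter, each leg's bounding box inset 25 mm from the nearest pair of top edges, running from the floor to the underside of the top.

B is a rectangular picture frame lying in the x–z plane (depth along y). The opening is 500 mm wide (x) by 223 mm tall (z), surrounded by a border 85 mm wide on all four sides. The frame is 23 mm deep and is made of two full-height vertical stiles with two horizontal rails fitted between them.

The picture frame is against the table's +x side, with their −y faces flush.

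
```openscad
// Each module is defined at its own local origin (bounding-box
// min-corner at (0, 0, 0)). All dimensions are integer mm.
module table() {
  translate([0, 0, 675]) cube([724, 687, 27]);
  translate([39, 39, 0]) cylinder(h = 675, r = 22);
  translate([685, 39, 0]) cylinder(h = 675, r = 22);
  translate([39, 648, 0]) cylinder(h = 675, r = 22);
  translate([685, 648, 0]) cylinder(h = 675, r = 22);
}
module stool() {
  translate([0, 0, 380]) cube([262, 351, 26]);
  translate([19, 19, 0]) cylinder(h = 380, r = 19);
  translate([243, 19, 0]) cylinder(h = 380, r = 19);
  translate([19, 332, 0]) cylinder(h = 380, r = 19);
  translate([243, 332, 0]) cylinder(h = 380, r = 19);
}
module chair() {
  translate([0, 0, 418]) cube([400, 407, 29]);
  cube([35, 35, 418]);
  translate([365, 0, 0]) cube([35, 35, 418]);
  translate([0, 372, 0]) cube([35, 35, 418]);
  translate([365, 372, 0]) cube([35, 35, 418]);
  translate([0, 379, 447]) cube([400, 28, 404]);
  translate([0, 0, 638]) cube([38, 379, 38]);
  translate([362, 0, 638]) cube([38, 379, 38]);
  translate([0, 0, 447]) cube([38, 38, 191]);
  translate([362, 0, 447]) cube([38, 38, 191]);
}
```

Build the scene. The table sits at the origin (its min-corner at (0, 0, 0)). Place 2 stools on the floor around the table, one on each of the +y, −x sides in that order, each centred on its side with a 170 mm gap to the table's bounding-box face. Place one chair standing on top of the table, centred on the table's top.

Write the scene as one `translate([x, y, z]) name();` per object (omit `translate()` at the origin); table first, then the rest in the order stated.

table();
translate([231, 857, 0]) stool();
translate([-432, 168, 0]) stool();
translate([162, 140, 702]) chair();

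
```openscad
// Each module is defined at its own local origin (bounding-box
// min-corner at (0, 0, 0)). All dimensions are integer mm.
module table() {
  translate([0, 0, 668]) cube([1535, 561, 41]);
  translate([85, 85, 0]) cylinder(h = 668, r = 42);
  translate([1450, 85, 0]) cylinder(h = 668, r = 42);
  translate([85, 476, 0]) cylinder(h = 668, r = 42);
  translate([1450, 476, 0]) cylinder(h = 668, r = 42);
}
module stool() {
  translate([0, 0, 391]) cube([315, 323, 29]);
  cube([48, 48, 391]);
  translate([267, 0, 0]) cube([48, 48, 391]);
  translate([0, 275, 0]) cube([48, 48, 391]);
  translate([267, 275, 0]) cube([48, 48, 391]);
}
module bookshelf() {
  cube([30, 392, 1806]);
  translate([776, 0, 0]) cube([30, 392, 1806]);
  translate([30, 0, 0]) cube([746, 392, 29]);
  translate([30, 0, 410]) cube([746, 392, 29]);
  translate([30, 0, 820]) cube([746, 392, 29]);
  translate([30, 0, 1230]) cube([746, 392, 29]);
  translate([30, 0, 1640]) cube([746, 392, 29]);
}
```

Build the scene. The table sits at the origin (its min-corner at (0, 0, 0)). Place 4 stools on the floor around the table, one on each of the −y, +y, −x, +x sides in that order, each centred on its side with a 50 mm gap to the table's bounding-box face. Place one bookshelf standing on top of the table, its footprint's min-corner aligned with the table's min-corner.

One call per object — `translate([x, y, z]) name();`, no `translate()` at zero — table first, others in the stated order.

table();
translate([610, -373, 0]) stool();
translate([610, 611, 0]) stool();
translate([-365, 119, 0]) stool();
translate([1585, 119, 0]) stool();
translate([0, 0, 709]) bookshelf();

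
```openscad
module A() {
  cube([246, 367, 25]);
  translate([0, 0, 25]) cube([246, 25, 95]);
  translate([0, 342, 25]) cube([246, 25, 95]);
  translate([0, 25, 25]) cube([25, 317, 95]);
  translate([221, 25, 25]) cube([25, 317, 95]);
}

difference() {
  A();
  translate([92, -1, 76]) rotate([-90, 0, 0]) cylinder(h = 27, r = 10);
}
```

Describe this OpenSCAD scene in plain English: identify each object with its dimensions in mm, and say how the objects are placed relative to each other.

A is an open-topped rectangular box: outside dimensions 246×367×120 mm, with a uniform wall and base thickness of 25 mm. The base is a full 246×367 slab on the floor; four walls sit on top of the base. The front and back walls (the −y and +y sides) span the full width; the two side walls fit between them.

The open box has a circular hole of radius 10 mm through its front wall, centred at (x = 92, z = 76).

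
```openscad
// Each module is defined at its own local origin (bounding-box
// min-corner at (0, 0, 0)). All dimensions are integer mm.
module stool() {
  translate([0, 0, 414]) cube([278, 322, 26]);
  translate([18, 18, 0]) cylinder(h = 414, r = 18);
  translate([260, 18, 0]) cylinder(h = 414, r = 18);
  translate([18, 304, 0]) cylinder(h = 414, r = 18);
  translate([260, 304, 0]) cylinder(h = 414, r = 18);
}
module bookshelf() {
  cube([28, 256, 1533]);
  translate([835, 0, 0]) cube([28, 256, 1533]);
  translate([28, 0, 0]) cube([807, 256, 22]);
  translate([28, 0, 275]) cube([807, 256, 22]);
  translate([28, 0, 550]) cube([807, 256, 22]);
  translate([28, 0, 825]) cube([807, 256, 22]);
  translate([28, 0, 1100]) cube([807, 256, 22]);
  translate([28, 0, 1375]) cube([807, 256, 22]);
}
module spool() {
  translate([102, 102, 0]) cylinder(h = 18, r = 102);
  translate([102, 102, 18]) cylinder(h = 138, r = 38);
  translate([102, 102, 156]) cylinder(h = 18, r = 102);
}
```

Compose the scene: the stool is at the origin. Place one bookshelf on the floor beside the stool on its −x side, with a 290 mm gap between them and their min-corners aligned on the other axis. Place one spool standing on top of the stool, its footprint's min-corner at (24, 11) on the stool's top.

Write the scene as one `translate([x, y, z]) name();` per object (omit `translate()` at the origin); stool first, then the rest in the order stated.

stool();
translate([-1153, 0, 0]) bookshelf();
translate([24, 11, 440]) spool();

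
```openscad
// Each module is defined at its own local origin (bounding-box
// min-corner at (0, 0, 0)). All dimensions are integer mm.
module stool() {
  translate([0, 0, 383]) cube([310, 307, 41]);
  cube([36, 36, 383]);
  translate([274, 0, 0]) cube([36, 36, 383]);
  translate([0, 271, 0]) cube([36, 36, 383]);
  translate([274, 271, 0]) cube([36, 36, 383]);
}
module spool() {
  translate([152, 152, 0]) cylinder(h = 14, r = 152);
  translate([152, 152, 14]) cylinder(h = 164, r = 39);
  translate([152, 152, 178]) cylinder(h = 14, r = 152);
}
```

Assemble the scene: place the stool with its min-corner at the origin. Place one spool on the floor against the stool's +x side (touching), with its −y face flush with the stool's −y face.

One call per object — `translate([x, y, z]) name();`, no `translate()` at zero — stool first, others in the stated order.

stool();
translate([310, 0, 0]) spool();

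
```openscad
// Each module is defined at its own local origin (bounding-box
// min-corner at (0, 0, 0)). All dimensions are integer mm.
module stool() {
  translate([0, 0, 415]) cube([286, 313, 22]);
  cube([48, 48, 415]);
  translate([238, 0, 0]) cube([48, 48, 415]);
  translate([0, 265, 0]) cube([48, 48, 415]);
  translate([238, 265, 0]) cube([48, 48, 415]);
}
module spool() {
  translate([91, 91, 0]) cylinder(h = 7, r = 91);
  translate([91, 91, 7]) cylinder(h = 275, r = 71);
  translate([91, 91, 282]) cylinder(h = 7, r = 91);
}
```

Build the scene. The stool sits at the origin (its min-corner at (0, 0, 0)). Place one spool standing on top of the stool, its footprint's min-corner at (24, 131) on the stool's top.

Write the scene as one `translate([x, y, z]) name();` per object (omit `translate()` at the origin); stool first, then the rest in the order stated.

stool();
translate([24, 131, 437]) spool();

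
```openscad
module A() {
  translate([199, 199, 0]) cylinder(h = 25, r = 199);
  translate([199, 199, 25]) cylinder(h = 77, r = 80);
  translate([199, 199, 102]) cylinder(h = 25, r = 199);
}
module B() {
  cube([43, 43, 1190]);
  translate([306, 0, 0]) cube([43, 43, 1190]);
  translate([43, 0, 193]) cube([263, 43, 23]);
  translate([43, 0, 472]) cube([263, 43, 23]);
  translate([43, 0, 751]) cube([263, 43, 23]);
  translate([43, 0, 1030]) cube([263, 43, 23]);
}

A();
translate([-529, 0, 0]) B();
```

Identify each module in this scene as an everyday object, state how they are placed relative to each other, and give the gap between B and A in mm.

The ladder's nearest face is 180 mm from the spool's −x face.

A is a spool. B is a ladder. The ladder is on the floor beside the spool on its −x side. The gap between the ladder and the spool is 180 mm.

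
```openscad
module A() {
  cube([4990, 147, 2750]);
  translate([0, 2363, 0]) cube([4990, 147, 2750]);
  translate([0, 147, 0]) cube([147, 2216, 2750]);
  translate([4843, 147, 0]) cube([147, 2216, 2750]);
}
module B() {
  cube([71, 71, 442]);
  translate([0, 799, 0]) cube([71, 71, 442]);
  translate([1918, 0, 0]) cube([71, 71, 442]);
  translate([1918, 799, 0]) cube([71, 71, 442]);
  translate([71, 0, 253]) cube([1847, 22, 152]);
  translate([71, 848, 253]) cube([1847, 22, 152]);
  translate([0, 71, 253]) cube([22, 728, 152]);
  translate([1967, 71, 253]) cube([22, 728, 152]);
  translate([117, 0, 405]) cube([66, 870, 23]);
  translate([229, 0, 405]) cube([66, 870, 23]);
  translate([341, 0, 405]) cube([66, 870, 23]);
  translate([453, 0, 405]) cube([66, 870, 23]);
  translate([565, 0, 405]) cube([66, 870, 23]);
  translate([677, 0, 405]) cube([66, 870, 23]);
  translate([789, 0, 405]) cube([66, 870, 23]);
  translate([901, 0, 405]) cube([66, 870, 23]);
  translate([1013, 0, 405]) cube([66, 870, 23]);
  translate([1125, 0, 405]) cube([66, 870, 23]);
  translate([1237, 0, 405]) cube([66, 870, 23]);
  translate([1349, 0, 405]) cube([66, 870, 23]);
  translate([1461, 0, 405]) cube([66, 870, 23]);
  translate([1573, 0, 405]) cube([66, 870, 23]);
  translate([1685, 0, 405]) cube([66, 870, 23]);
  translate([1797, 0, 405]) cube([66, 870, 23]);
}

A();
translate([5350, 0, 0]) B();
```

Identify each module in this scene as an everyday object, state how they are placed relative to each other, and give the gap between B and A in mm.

The bed frame's nearest face is 360 mm from the house frame's +x face.

A is a house frame. B is a bed frame. The bed frame is on the floor beside the house frame on its +x side. The gap between the bed frame and the house frame is 360 mm.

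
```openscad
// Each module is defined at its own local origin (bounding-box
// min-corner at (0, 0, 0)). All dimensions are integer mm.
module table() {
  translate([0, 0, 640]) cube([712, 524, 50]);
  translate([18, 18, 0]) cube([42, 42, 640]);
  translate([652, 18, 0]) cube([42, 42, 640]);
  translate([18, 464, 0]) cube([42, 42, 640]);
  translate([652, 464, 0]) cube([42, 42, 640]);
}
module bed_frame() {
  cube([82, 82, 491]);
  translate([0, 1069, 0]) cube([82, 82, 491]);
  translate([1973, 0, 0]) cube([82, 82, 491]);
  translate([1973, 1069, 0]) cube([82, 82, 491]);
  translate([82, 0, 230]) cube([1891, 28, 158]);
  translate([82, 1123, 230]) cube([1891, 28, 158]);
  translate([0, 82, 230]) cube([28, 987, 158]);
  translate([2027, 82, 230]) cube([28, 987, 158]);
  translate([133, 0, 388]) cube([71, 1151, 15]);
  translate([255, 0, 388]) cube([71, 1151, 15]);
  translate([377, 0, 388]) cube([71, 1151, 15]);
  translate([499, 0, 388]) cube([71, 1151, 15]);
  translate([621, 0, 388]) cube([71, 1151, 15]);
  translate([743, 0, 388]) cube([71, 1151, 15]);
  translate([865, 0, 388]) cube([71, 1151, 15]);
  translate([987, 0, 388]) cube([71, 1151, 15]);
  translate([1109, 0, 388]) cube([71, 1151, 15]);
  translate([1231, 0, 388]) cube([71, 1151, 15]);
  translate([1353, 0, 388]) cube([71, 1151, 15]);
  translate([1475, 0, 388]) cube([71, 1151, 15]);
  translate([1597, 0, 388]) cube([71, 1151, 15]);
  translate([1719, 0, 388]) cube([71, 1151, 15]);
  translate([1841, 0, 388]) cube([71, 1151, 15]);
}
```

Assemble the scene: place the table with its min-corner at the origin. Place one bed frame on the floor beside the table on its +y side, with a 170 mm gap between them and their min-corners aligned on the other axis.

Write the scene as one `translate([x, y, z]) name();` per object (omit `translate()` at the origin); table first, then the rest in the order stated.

table();
translate([0, 694, 0]) bed_frame();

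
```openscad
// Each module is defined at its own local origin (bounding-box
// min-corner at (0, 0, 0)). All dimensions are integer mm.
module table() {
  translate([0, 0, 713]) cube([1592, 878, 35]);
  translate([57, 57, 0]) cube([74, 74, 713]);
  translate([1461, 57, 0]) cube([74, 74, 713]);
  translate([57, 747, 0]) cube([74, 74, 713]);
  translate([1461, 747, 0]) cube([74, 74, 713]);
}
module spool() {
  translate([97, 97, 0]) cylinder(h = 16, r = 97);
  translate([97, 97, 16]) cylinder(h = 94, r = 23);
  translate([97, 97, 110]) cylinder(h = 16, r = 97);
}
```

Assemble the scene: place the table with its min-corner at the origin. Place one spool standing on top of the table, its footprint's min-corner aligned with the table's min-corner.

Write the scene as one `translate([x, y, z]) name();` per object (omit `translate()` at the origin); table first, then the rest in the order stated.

table();
translate([0, 0, 748]) spool();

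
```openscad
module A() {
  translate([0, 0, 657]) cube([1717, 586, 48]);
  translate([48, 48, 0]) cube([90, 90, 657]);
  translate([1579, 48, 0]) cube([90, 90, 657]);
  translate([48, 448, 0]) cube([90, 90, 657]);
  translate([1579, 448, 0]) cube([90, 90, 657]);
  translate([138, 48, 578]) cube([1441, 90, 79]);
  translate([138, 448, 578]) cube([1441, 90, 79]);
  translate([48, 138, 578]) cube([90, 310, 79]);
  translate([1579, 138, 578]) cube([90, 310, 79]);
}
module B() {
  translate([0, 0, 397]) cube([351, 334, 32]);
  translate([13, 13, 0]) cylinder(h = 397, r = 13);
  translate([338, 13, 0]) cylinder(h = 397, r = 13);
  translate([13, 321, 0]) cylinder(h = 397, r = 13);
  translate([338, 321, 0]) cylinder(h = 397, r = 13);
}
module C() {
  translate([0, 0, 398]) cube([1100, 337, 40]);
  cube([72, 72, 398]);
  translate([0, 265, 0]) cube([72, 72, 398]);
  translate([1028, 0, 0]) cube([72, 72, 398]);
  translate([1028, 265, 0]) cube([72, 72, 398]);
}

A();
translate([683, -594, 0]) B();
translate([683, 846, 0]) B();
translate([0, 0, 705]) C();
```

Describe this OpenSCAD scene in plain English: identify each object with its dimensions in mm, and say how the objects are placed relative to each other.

A is a table: top 1717 mm (x) × 586 mm (y), 48 mm thick, upper face at z = 705 mm, on four 90×90 mm square legs, each inset 48 mm from the nearest pair of top edges, running from z = 0 to the bottom of the top. Four apron rails, 90 mm thick and 79 mm tall, run between adjacent legs with their top edges flush with the underside of the top and their outer faces flush with the legs' outer faces.

B is a simple wooden stool: a rectangular seat 351 mm (x) by 334 mm (y), 32 mm thick, top face at z = 429 mm, on four round legs, each 26 mm in diameter. The legs rest on z = 0, each leg's axis is inset half a diameter from the nearest pair of seat edges (so the leg's bounding box is flush with the corner).

C is a bench: a 1100×337 mm seat slab, 40 mm thick, top at z = 438 mm, on four 72×72 mm square legs flush with the seat corners and standing on z = 0.

Two stools sit around the table at the −y, +y sides. The bench is on top of the table.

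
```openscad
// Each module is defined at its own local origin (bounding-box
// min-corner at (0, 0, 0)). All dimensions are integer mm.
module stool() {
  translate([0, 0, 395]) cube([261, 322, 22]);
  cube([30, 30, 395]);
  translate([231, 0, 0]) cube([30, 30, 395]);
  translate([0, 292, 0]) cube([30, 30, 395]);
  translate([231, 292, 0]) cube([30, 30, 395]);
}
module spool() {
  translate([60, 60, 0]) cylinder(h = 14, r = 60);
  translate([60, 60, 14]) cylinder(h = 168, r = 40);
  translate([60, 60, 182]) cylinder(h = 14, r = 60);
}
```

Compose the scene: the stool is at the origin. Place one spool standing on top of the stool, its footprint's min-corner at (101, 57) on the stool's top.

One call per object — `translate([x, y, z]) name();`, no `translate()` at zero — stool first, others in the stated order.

stool();
translate([101, 57, 417]) spool();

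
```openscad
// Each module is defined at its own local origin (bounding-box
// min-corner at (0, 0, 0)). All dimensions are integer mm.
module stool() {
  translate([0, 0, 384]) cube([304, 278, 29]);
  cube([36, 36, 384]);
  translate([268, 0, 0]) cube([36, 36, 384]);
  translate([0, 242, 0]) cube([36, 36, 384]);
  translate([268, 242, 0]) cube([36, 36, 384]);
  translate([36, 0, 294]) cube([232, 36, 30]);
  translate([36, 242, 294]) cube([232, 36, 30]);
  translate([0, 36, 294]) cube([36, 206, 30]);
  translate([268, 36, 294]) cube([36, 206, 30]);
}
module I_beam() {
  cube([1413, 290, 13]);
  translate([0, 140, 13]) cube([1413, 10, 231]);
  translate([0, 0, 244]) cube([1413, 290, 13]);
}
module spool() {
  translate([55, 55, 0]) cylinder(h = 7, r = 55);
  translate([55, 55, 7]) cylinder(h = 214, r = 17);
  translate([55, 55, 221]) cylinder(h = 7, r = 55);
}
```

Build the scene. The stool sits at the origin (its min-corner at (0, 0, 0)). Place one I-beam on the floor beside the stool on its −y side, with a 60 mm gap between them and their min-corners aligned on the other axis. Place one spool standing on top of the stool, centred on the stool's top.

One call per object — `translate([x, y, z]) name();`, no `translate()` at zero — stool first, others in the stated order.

stool();
translate([0, -350, 0]) I_beam();
translate([97, 84, 413]) spool();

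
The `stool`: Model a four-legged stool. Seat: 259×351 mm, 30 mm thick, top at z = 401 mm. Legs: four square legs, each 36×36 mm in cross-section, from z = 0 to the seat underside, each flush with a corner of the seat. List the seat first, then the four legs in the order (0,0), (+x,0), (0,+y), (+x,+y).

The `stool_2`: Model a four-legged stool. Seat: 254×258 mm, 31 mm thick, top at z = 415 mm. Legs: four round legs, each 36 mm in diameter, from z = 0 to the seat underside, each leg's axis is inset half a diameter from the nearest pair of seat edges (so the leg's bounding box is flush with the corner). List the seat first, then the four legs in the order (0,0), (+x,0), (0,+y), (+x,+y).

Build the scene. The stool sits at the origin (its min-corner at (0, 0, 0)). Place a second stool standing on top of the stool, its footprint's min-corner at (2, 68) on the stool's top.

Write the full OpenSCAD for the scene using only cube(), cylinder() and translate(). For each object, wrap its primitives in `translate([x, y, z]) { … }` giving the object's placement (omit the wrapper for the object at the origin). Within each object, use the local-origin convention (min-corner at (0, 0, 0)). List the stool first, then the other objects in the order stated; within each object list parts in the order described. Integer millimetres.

translate([0, 0, 371]) cube([259, 351, 30]);
cube([36, 36, 371]);
translate([223, 0, 0]) cube([36, 36, 371]);
translate([0, 315, 0]) cube([36, 36, 371]);
translate([223, 315, 0]) cube([36, 36, 371]);
translate([2, 68, 401]) {
  translate([0, 0, 384]) cube([254, 258, 31]);
  translate([18, 18, 0]) cylinder(h = 384, r = 18);
  translate([236, 18, 0]) cylinder(h = 384, r = 18);
  translate([18, 240, 0]) cylinder(h = 384, r = 18);
  translate([236, 240, 0]) cylinder(h = 384, r = 18);
}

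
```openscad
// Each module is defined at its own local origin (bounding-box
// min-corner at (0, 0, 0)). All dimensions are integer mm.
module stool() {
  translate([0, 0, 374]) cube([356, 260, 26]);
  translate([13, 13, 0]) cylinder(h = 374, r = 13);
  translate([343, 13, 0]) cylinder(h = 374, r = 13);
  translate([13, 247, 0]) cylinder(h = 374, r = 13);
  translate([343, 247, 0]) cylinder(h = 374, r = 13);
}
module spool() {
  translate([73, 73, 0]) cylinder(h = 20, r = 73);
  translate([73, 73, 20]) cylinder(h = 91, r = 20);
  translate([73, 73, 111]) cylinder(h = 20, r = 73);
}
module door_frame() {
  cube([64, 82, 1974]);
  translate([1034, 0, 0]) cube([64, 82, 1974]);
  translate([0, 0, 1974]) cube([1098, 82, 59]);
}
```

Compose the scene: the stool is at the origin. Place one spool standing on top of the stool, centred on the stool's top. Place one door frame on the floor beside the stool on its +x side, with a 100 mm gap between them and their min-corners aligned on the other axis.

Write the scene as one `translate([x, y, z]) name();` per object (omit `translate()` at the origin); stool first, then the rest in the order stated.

stool();
translate([105, 57, 400]) spool();
translate([456, 0, 0]) door_frame();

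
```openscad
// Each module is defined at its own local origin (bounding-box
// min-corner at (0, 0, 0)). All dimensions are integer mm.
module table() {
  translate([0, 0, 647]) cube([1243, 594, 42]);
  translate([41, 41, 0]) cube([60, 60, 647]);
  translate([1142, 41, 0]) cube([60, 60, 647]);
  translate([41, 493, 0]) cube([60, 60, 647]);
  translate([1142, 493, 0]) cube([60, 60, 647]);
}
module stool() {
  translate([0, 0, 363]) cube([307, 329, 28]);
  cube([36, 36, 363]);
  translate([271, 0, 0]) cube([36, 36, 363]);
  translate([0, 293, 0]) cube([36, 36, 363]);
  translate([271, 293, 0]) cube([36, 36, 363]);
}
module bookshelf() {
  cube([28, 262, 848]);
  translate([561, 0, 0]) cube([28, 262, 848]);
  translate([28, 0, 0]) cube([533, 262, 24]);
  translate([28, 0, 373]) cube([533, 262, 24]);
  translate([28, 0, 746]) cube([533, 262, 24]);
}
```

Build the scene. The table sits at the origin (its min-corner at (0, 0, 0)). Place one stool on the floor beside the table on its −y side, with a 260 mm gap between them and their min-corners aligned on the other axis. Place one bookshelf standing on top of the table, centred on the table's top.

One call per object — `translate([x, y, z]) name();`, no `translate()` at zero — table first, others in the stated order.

table();
translate([0, -589, 0]) stool();
translate([327, 166, 689]) bookshelf();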